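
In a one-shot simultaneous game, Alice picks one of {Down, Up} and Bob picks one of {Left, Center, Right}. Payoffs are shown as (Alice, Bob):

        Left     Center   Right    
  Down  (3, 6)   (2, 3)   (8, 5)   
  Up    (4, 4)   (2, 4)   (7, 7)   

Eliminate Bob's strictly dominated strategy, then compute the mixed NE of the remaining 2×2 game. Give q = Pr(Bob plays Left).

q = 1/2

Bob's strategy Center is strictly dominated by Right: 5 > 3 and 7 > 4. Eliminate Center.
In a mixed equilibrium Alice is indifferent between Down and Up; this condition fixes q.
  Alice's payoff to Down: q·3 + (1−q)·8 = -5q + 8
  Alice's payoff to Up: q·4 + (1−q)·7 = -3q + 7
  -5q + 8 = -3q + 7  ⇒  -2q = -1  ⇒  q = 1/2.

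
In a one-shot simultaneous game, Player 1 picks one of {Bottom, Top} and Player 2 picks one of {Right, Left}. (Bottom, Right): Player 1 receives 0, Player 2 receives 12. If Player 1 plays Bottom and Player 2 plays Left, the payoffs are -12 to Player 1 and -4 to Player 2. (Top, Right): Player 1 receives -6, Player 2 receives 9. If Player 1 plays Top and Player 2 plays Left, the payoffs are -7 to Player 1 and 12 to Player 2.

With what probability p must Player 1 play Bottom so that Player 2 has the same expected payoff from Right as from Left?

Set Player 2's expected payoff from Right equal to that from Left:
  Player 2's payoff from Right: p·12 + (1−p)·9 = 3p + 9
  Player 2's payoff from Left: p·(-4) + (1−p)·12 = -16p + 12
  3p + 9 = -16p + 12  ⇒  19p = 3  ⇒  p = 3/19.

p = 3/19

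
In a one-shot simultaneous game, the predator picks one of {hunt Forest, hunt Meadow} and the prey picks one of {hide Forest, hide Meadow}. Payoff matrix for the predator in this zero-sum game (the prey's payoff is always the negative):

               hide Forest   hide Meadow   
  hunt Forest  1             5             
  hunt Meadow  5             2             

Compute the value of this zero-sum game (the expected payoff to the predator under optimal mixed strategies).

Set the predator's expected payoff from hunt Forest equal to that from hunt Meadow:
  the predator's payoff from hunt Forest: q·1 + (1−q)·5 = -4q + 5
  the predator's payoff from hunt Meadow: q·5 + (1−q)·2 = 3q + 2
  -4q + 5 = 3q + 2  ⇒  -7q = -3  ⇒  q = 3/7.
The value is the predator's expected payoff against this mix (using hunt Forest): (3/7)·1 + (4/7)·5 = 23/7.

v = 23/7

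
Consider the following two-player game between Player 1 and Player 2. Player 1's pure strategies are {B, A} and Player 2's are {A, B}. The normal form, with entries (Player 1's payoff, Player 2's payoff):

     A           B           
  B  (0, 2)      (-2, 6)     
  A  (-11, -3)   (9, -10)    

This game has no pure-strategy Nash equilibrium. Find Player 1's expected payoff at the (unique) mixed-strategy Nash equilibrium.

-1

In a mixed equilibrium Player 1 is indifferent between B and A; this condition fixes q.
  Player 1's payoff to B: q·0 + (1−q)·(-2) = 2q - 2
  Player 1's payoff to A: q·(-11) + (1−q)·9 = -20q + 9
  2q - 2 = -20q + 9  ⇒  22q = 11  ⇒  q = 1/2.
At equilibrium Player 1 is indifferent across rows, so Player 1's payoff equals the payoff from B: (1/2)·0 + (1/2)·(-2) = -1.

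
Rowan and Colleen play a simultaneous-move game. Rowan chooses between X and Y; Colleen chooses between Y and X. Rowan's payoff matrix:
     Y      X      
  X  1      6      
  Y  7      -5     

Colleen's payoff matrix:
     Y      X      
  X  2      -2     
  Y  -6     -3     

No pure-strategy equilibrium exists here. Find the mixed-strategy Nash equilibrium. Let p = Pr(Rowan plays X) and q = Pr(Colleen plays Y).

p = 3/7, q = 11/17

Colleen's indifference between Y and X determines Rowan's mixing probability p:
  Colleen's expected payoff from Y: p·2 + (1−p)·(-6) = 8p - 6
  Colleen's expected payoff from X: p·(-2) + (1−p)·(-3) = p - 3
  8p - 6 = p - 3  ⇒  7p = 3  ⇒  p = 3/7.
Set Rowan's expected payoff from X equal to that from Y:
  Rowan's payoff to X: q·1 + (1−q)·6 = -5q + 6
  Rowan's payoff to Y: q·7 + (1−q)·(-5) = 12q - 5
  -5q + 6 = 12q - 5  ⇒  -17q = -11  ⇒  q = 11/17.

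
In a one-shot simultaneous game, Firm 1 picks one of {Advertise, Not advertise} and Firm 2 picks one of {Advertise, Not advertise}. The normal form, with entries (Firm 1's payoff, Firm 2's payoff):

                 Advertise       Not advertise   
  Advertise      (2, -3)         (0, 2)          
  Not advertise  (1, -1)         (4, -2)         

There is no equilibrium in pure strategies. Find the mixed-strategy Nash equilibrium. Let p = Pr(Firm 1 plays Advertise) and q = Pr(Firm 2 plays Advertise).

In a mixed equilibrium Firm 2 is indifferent between Advertise and Not advertise; this condition fixes p.
  Firm 2's expected payoff from Advertise: p·(-3) + (1−p)·(-1) = -2p - 1
  Firm 2's expected payoff from Not advertise: p·2 + (1−p)·(-2) = 4p - 2
  -2p - 1 = 4p - 2  ⇒  -6p = -1  ⇒  p = 1/6.
For Firm 1 to be willing to mix, Firm 1 must be indifferent between Advertise and Not advertise, which pins down Firm 2's mix.
  Firm 1's expected payoff from Advertise: q·2 + (1−q)·0 = 2q
  Firm 1's expected payoff from Not advertise: q·1 + (1−q)·4 = -3q + 4
  2q = -3q + 4  ⇒  5q = 4  ⇒  q = 4/5.

p = 1/6, q = 4/5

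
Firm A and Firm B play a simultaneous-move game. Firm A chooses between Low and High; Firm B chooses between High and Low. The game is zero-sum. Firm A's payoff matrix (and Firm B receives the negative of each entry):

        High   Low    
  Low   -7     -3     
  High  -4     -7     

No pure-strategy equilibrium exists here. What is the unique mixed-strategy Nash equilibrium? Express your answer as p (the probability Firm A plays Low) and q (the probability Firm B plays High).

Set Firm B's expected payoff from High equal to that from Low:
  Firm B's payoff from High: p·7 + (1−p)·4 = 3p + 4
  Firm B's payoff from Low: p·3 + (1−p)·7 = -4p + 7
  3p + 4 = -4p + 7  ⇒  7p = 3  ⇒  p = 3/7.
Set Firm A's expected payoff from Low equal to that from High:
  Firm A's payoff to Low: q·(-7) + (1−q)·(-3) = -4q - 3
  Firm A's payoff to High: q·(-4) + (1−q)·(-7) = 3q - 7
  -4q - 3 = 3q - 7  ⇒  -7q = -4  ⇒  q = 4/7.

p = 3/7, q = 4/7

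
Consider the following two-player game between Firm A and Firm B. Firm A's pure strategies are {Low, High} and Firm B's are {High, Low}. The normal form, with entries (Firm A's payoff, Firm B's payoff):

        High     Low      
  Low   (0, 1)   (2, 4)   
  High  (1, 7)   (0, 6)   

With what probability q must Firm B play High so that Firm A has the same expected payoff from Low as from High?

Firm A's indifference between Low and High determines Firm B's mixing probability q:
  Firm A's payoff from Low: q·0 + (1−q)·2 = -2q + 2
  Firm A's payoff from High: q·1 + (1−q)·0 = q
  -2q + 2 = q  ⇒  -3q = -2  ⇒  q = 2/3.

q = 2/3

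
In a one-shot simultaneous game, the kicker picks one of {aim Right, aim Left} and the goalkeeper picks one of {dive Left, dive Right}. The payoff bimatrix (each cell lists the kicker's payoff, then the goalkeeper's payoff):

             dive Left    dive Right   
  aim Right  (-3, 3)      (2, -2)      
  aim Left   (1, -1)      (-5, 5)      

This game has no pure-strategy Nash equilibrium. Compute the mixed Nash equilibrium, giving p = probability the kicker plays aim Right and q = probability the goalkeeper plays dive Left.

In a mixed equilibrium the goalkeeper is indifferent between dive Left and dive Right; this condition fixes p.
  the goalkeeper's expected payoff from dive Left: p·3 + (1−p)·(-1) = 4p - 1
  the goalkeeper's expected payoff from dive Right: p·(-2) + (1−p)·5 = -7p + 5
  4p - 1 = -7p + 5  ⇒  11p = 6  ⇒  p = 6/11.
In a mixed equilibrium the kicker is indifferent between aim Right and aim Left; this condition fixes q.
  the kicker's payoff from aim Right: q·(-3) + (1−q)·2 = -5q + 2
  the kicker's payoff from aim Left: q·1 + (1−q)·(-5) = 6q - 5
  -5q + 2 = 6q - 5  ⇒  -11q = -7  ⇒  q = 7/11.

p = 6/11, q = 7/11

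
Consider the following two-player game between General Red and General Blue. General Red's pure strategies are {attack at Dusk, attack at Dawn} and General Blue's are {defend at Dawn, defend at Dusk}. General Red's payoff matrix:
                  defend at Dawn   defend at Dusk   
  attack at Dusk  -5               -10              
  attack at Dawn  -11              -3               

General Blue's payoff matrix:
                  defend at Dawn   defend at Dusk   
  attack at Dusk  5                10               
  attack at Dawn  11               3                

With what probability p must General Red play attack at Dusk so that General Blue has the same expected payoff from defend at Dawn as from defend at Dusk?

p = 8/13

General Blue's indifference between defend at Dawn and defend at Dusk determines General Red's mixing probability p:
  General Blue's expected payoff from defend at Dawn: p·5 + (1−p)·11 = -6p + 11
  General Blue's expected payoff from defend at Dusk: p·10 + (1−p)·3 = 7p + 3
  -6p + 11 = 7p + 3  ⇒  -13p = -8  ⇒  p = 8/13.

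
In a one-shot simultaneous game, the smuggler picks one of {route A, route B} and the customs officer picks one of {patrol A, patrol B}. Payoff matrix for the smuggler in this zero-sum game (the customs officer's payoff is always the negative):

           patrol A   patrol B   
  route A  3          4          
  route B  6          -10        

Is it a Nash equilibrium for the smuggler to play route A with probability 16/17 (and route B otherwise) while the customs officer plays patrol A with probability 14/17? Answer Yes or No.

Yes

Check the customs officer's indifference given the smuggler's mix p = 16/17:
  payoff from patrol A = -54/17; payoff from patrol B = -54/17 — equal.
Check the smuggler's indifference given the customs officer's mix q = 14/17:
  payoff from route A = 54/17; payoff from route B = 54/17 — equal.
Both players are indifferent, so neither can profitably deviate.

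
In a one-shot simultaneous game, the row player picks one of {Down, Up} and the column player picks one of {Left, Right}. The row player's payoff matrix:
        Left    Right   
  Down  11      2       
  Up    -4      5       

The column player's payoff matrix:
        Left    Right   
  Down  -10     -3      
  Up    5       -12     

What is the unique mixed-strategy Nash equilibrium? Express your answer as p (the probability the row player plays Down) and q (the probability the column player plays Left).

Set the column player's expected payoff from Left equal to that from Right:
  the column player's expected payoff from Left: p·(-10) + (1−p)·5 = -15p + 5
  the column player's expected payoff from Right: p·(-3) + (1−p)·(-12) = 9p - 12
  -15p + 5 = 9p - 12  ⇒  -24p = -17  ⇒  p = 17/24.
In a mixed equilibrium the row player is indifferent between Down and Up; this condition fixes q.
  the row player's expected payoff from Down: q·11 + (1−q)·2 = 9q + 2
  the row player's expected payoff from Up: q·(-4) + (1−q)·5 = -9q + 5
  9q + 2 = -9q + 5  ⇒  18q = 3  ⇒  q = 1/6.

p = 17/24, q = 1/6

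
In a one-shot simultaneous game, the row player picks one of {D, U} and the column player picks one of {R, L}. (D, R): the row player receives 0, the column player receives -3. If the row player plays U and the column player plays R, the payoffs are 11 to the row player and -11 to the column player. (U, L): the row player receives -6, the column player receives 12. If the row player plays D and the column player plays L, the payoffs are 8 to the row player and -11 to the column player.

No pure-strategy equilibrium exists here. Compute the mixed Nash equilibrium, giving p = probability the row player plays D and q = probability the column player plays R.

In a mixed equilibrium the column player is indifferent between R and L; this condition fixes p.
  the column player's expected payoff from R: p·(-3) + (1−p)·(-11) = 8p - 11
  the column player's expected payoff from L: p·(-11) + (1−p)·12 = -23p + 12
  8p - 11 = -23p + 12  ⇒  31p = 23  ⇒  p = 23/31.
Set the row player's expected payoff from D equal to that from U:
  the row player's expected payoff from D: q·0 + (1−q)·8 = -8q + 8
  the row player's expected payoff from U: q·11 + (1−q)·(-6) = 17q - 6
  -8q + 8 = 17q - 6  ⇒  -25q = -14  ⇒  q = 14/25.

p = 23/31, q = 14/25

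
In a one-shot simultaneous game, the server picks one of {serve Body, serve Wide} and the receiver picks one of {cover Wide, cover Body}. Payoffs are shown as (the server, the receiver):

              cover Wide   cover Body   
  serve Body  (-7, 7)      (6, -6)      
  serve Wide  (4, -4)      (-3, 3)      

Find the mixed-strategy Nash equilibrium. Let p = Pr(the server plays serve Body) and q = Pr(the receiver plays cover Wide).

The receiver's indifference between cover Wide and cover Body determines the server's mixing probability p:
  the receiver's payoff from cover Wide: p·7 + (1−p)·(-4) = 11p - 4
  the receiver's payoff from cover Body: p·(-6) + (1−p)·3 = -9p + 3
  11p - 4 = -9p + 3  ⇒  20p = 7  ⇒  p = 7/20.
Set the server's expected payoff from serve Body equal to that from serve Wide:
  the server's expected payoff from serve Body: q·(-7) + (1−q)·6 = -13q + 6
  the server's expected payoff from serve Wide: q·4 + (1−q)·(-3) = 7q - 3
  -13q + 6 = 7q - 3  ⇒  -20q = -9  ⇒  q = 9/20.

p = 7/20, q = 9/20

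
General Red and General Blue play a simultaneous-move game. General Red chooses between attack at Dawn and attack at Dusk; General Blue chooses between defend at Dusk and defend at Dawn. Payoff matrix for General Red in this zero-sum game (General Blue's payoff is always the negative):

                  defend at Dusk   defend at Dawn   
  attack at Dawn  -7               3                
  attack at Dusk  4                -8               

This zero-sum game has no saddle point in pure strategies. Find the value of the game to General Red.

v = -2

For General Red to be willing to mix, General Red must be indifferent between attack at Dawn and attack at Dusk, which pins down General Blue's mix.
  General Red's payoff to attack at Dawn: q·(-7) + (1−q)·3 = -10q + 3
  General Red's payoff to attack at Dusk: q·4 + (1−q)·(-8) = 12q - 8
  -10q + 3 = 12q - 8  ⇒  -22q = -11  ⇒  q = 1/2.
The value is General Red's expected payoff against this mix (using attack at Dawn): (1/2)·(-7) + (1/2)·3 = -2.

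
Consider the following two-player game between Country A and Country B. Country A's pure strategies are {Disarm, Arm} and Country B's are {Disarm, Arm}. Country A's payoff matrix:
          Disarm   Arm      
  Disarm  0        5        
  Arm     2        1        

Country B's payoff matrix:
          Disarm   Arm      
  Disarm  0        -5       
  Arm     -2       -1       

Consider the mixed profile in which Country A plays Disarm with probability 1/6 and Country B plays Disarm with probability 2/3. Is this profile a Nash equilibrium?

Check Country B's indifference given Country A's mix p = 1/6:
  payoff from Disarm = -5/3; payoff from Arm = -5/3 — equal.
Check Country A's indifference given Country B's mix q = 2/3:
  payoff from Disarm = 5/3; payoff from Arm = 5/3 — equal.
Both players are indifferent, so neither can profitably deviate.

Yes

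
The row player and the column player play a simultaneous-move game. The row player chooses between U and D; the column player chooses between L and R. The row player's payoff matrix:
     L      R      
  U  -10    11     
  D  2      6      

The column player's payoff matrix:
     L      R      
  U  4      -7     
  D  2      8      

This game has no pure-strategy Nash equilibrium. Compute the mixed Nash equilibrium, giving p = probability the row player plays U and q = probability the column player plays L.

The row player's mix must leave the column player indifferent between L and R.
  the column player's payoff to L: p·4 + (1−p)·2 = 2p + 2
  the column player's payoff to R: p·(-7) + (1−p)·8 = -15p + 8
  2p + 2 = -15p + 8  ⇒  17p = 6  ⇒  p = 6/17.
The row player's indifference between U and D determines the column player's mixing probability q:
  the row player's expected payoff from U: q·(-10) + (1−q)·11 = -21q + 11
  the row player's expected payoff from D: q·2 + (1−q)·6 = -4q + 6
  -21q + 11 = -4q + 6  ⇒  -17q = -5  ⇒  q = 5/17.

p = 6/17, q = 5/17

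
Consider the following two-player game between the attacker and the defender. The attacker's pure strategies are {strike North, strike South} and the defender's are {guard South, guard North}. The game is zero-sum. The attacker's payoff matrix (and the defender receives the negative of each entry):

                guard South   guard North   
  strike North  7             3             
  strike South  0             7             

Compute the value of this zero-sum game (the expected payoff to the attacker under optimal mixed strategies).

For the attacker to be willing to mix, the attacker must be indifferent between strike North and strike South, which pins down the defender's mix.
  the attacker's expected payoff from strike North: q·7 + (1−q)·3 = 4q + 3
  the attacker's expected payoff from strike South: q·0 + (1−q)·7 = -7q + 7
  4q + 3 = -7q + 7  ⇒  11q = 4  ⇒  q = 4/11.
The value is the attacker's expected payoff against this mix (using strike North): (4/11)·7 + (7/11)·3 = 49/11.

v = 49/11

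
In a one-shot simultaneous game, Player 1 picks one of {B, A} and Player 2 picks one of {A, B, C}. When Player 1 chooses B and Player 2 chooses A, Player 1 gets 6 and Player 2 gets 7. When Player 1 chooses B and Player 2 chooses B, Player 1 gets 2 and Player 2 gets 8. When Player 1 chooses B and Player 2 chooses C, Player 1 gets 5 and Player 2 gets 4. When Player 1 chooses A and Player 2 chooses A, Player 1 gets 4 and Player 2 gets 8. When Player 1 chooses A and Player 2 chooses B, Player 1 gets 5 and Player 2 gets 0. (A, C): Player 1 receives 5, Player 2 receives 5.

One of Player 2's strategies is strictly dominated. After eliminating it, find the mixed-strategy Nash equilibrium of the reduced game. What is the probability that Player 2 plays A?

Player 2's strategy C is strictly dominated by A: 7 > 4 and 8 > 5. Eliminate C.
In a mixed equilibrium Player 1 is indifferent between B and A; this condition fixes q.
  Player 1's payoff to B: q·6 + (1−q)·2 = 4q + 2
  Player 1's payoff to A: q·4 + (1−q)·5 = -q + 5
  4q + 2 = -q + 5  ⇒  5q = 3  ⇒  q = 3/5.

q = 3/5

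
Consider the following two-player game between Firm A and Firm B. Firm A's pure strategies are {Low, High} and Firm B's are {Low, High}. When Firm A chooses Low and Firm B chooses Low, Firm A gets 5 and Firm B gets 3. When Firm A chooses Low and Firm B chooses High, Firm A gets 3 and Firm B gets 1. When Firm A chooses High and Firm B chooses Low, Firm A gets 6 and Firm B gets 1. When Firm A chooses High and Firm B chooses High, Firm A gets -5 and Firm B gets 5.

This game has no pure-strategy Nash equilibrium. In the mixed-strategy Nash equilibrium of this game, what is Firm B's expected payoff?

7/3

Firm A's mix must leave Firm B indifferent between Low and High.
  Firm B's payoff from Low: p·3 + (1−p)·1 = 2p + 1
  Firm B's payoff from High: p·1 + (1−p)·5 = -4p + 5
  2p + 1 = -4p + 5  ⇒  6p = 4  ⇒  p = 2/3.
At equilibrium Firm B is indifferent across columns, so Firm B's payoff equals the payoff from Low: (2/3)·3 + (1/3)·1 = 7/3.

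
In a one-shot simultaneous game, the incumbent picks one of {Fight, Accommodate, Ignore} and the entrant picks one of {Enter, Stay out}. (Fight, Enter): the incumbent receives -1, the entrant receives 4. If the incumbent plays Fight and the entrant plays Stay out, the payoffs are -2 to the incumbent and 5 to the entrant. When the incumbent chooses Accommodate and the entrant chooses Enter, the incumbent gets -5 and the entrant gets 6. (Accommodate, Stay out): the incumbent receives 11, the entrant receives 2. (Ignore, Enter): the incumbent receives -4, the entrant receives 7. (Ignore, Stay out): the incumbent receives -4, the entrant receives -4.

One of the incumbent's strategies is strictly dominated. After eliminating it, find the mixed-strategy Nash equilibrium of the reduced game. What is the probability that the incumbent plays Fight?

The incumbent's strategy Ignore is strictly dominated by Fight: -1 > -4 and -2 > -4. Eliminate Ignore.
For the entrant to be willing to mix, the entrant must be indifferent between Enter and Stay out, which pins down the incumbent's mix.
  the entrant's expected payoff from Enter: p·4 + (1−p)·6 = -2p + 6
  the entrant's expected payoff from Stay out: p·5 + (1−p)·2 = 3p + 2
  -2p + 6 = 3p + 2  ⇒  -5p = -4  ⇒  p = 4/5.

p = 4/5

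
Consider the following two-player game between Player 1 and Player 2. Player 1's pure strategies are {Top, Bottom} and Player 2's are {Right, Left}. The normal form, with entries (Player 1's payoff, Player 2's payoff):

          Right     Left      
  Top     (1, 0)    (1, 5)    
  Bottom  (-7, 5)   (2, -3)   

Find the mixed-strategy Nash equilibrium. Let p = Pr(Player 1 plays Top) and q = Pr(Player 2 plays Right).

Player 2's indifference between Right and Left determines Player 1's mixing probability p:
  Player 2's payoff from Right: p·0 + (1−p)·5 = -5p + 5
  Player 2's payoff from Left: p·5 + (1−p)·(-3) = 8p - 3
  -5p + 5 = 8p - 3  ⇒  -13p = -8  ⇒  p = 8/13.
Player 1's indifference between Top and Bottom determines Player 2's mixing probability q:
  Player 1's payoff to Top: q·1 + (1−q)·1 = 1
  Player 1's payoff to Bottom: q·(-7) + (1−q)·2 = -9q + 2
  1 = -9q + 2  ⇒  9q = 1  ⇒  q = 1/9.

p = 8/13, q = 1/9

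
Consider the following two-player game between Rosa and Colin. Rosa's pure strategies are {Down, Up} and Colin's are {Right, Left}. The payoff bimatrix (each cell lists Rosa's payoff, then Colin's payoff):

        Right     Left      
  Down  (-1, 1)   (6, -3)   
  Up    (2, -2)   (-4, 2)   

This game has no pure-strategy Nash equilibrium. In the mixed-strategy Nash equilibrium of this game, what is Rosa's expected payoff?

8/13

In a mixed equilibrium Rosa is indifferent between Down and Up; this condition fixes q.
  Rosa's payoff to Down: q·(-1) + (1−q)·6 = -7q + 6
  Rosa's payoff to Up: q·2 + (1−q)·(-4) = 6q - 4
  -7q + 6 = 6q - 4  ⇒  -13q = -10  ⇒  q = 10/13.
At equilibrium Rosa is indifferent across rows, so Rosa's payoff equals the payoff from Down: (10/13)·(-1) + (3/13)·6 = 8/13.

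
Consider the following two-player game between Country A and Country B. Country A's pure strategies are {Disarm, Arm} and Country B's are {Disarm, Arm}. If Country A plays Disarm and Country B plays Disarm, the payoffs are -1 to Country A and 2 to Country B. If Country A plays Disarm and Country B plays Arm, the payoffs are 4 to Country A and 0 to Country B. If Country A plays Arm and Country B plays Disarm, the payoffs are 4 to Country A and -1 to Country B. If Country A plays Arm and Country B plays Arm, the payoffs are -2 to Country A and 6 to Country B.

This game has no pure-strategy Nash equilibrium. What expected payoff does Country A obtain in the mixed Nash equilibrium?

14/11

Country B's mix must leave Country A indifferent between Disarm and Arm.
  Country A's payoff from Disarm: q·(-1) + (1−q)·4 = -5q + 4
  Country A's payoff from Arm: q·4 + (1−q)·(-2) = 6q - 2
  -5q + 4 = 6q - 2  ⇒  -11q = -6  ⇒  q = 6/11.
At equilibrium Country A is indifferent across rows, so Country A's payoff equals the payoff from Disarm: (6/11)·(-1) + (5/11)·4 = 14/11.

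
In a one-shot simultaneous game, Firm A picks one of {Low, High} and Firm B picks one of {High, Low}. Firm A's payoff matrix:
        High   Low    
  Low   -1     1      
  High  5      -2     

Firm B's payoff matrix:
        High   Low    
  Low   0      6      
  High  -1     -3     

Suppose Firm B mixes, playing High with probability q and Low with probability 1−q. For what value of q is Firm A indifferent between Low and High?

q = 1/3

Firm B's mix must leave Firm A indifferent between Low and High.
  Firm A's payoff from Low: q·(-1) + (1−q)·1 = -2q + 1
  Firm A's payoff from High: q·5 + (1−q)·(-2) = 7q - 2
  -2q + 1 = 7q - 2  ⇒  -9q = -3  ⇒  q = 1/3.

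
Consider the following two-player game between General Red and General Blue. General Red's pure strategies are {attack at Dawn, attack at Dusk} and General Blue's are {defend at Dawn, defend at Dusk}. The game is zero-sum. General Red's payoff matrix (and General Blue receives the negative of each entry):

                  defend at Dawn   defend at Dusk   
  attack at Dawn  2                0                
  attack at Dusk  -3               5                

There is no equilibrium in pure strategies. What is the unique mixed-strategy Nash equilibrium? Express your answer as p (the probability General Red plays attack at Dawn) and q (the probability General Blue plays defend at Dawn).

General Blue's indifference between defend at Dawn and defend at Dusk determines General Red's mixing probability p:
  General Blue's payoff to defend at Dawn: p·(-2) + (1−p)·3 = -5p + 3
  General Blue's payoff to defend at Dusk: p·0 + (1−p)·(-5) = 5p - 5
  -5p + 3 = 5p - 5  ⇒  -10p = -8  ⇒  p = 4/5.
General Blue's mix must leave General Red indifferent between attack at Dawn and attack at Dusk.
  General Red's expected payoff from attack at Dawn: q·2 + (1−q)·0 = 2q
  General Red's expected payoff from attack at Dusk: q·(-3) + (1−q)·5 = -8q + 5
  2q = -8q + 5  ⇒  10q = 5  ⇒  q = 1/2.

p = 4/5, q = 1/2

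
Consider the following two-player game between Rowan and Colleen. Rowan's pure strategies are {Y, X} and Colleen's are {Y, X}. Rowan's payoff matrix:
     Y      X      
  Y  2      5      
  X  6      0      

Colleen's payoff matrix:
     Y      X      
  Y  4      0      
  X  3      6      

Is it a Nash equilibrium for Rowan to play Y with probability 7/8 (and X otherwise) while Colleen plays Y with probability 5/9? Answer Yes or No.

No

Given Rowan's mix p = 7/8, Colleen's payoff from Y is 31/8 but from X is 3/4. Colleen strictly prefers Y, so Colleen would not mix.
So the proposed profile is not a Nash equilibrium.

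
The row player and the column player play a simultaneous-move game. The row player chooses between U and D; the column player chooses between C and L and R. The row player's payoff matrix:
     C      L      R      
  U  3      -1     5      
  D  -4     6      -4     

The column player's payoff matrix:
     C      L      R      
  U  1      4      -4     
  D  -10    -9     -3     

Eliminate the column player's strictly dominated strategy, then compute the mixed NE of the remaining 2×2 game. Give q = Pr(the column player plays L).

The column player's strategy C is strictly dominated by L: 4 > 1 and -9 > -10. Eliminate C.
The column player's mix must leave the row player indifferent between U and D.
  the row player's payoff from U: q·(-1) + (1−q)·5 = -6q + 5
  the row player's payoff from D: q·6 + (1−q)·(-4) = 10q - 4
  -6q + 5 = 10q - 4  ⇒  -16q = -9  ⇒  q = 9/16.

q = 9/16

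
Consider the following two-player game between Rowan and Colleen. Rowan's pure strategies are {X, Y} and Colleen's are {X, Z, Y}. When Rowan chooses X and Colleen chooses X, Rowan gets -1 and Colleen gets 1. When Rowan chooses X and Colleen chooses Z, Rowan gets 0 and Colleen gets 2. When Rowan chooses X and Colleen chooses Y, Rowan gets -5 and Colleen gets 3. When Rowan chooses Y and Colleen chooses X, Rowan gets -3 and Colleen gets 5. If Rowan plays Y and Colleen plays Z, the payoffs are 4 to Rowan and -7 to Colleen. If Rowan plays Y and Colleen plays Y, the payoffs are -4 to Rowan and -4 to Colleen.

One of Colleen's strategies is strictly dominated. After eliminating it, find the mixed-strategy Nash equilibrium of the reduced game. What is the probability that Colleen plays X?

Colleen's strategy Z is strictly dominated by Y: 3 > 2 and -4 > -7. Eliminate Z.
For Rowan to be willing to mix, Rowan must be indifferent between X and Y, which pins down Colleen's mix.
  Rowan's payoff to X: q·(-1) + (1−q)·(-5) = 4q - 5
  Rowan's payoff to Y: q·(-3) + (1−q)·(-4) = q - 4
  4q - 5 = q - 4  ⇒  3q = 1  ⇒  q = 1/3.

q = 1/3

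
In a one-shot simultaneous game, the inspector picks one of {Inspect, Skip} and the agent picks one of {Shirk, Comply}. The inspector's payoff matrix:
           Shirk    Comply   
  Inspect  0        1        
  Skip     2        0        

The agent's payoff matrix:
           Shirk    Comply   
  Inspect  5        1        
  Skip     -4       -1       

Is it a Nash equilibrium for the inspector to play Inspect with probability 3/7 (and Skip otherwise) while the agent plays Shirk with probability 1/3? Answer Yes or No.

Check the agent's indifference given the inspector's mix p = 3/7:
  payoff from Shirk = -1/7; payoff from Comply = -1/7 — equal.
Check the inspector's indifference given the agent's mix q = 1/3:
  payoff from Inspect = 2/3; payoff from Skip = 2/3 — equal.
Both players are indifferent, so neither can profitably deviate.

Yes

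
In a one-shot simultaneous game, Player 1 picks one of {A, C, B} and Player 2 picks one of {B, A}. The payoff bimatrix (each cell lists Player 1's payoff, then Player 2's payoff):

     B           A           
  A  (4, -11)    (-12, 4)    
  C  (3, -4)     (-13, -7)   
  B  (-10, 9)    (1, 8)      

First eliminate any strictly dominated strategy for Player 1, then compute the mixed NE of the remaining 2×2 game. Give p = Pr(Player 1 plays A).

p = 1/16

Player 1's strategy C is strictly dominated by A: 4 > 3 and -12 > -13. Eliminate C.
Set Player 2's expected payoff from B equal to that from A:
  Player 2's expected payoff from B: p·(-11) + (1−p)·9 = -20p + 9
  Player 2's expected payoff from A: p·4 + (1−p)·8 = -4p + 8
  -20p + 9 = -4p + 8  ⇒  -16p = -1  ⇒  p = 1/16.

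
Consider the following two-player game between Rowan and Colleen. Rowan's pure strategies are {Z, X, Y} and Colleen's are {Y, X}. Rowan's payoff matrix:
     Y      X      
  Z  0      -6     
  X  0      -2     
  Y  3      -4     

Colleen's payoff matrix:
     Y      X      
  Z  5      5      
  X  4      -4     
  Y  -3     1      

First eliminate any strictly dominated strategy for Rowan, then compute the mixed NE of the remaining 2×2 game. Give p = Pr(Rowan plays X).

p = 1/3

Rowan's strategy Z is strictly dominated by Y: 3 > 0 and -4 > -6. Eliminate Z.
For Colleen to be willing to mix, Colleen must be indifferent between Y and X, which pins down Rowan's mix.
  Colleen's payoff from Y: p·4 + (1−p)·(-3) = 7p - 3
  Colleen's payoff from X: p·(-4) + (1−p)·1 = -5p + 1
  7p - 3 = -5p + 1  ⇒  12p = 4  ⇒  p = 1/3.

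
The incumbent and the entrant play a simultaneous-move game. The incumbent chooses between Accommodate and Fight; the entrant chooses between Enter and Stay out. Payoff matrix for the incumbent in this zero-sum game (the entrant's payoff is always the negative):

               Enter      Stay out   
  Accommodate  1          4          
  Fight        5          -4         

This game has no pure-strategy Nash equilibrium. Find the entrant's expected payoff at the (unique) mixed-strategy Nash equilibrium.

-2

For the entrant to be willing to mix, the entrant must be indifferent between Enter and Stay out, which pins down the incumbent's mix.
  the entrant's payoff to Enter: p·(-1) + (1−p)·(-5) = 4p - 5
  the entrant's payoff to Stay out: p·(-4) + (1−p)·4 = -8p + 4
  4p - 5 = -8p + 4  ⇒  12p = 9  ⇒  p = 3/4.
At equilibrium the entrant is indifferent across columns, so the entrant's payoff equals the payoff from Enter: (3/4)·(-1) + (1/4)·(-5) = -2.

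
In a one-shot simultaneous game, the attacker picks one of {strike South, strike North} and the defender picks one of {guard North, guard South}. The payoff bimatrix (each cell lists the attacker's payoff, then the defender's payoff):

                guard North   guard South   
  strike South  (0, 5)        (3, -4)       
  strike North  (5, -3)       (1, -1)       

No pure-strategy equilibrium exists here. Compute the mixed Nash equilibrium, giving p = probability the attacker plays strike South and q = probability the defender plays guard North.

The defender's indifference between guard North and guard South determines the attacker's mixing probability p:
  the defender's payoff to guard North: p·5 + (1−p)·(-3) = 8p - 3
  the defender's payoff to guard South: p·(-4) + (1−p)·(-1) = -3p - 1
  8p - 3 = -3p - 1  ⇒  11p = 2  ⇒  p = 2/11.
For the attacker to be willing to mix, the attacker must be indifferent between strike South and strike North, which pins down the defender's mix.
  the attacker's expected payoff from strike South: q·0 + (1−q)·3 = -3q + 3
  the attacker's expected payoff from strike North: q·5 + (1−q)·1 = 4q + 1
  -3q + 3 = 4q + 1  ⇒  -7q = -2  ⇒  q = 2/7.

p = 2/11, q = 2/7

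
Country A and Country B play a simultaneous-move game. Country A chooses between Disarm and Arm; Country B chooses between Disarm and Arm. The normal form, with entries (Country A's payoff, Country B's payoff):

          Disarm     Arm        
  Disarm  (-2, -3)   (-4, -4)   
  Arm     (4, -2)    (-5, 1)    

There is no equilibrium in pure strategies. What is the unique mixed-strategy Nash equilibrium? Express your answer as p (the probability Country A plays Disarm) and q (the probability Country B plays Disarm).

p = 3/4, q = 1/7

Country B's indifference between Disarm and Arm determines Country A's mixing probability p:
  Country B's payoff from Disarm: p·(-3) + (1−p)·(-2) = -p - 2
  Country B's payoff from Arm: p·(-4) + (1−p)·1 = -5p + 1
  -p - 2 = -5p + 1  ⇒  4p = 3  ⇒  p = 3/4.
Country A's indifference between Disarm and Arm determines Country B's mixing probability q:
  Country A's payoff to Disarm: q·(-2) + (1−q)·(-4) = 2q - 4
  Country A's payoff to Arm: q·4 + (1−q)·(-5) = 9q - 5
  2q - 4 = 9q - 5  ⇒  -7q = -1  ⇒  q = 1/7.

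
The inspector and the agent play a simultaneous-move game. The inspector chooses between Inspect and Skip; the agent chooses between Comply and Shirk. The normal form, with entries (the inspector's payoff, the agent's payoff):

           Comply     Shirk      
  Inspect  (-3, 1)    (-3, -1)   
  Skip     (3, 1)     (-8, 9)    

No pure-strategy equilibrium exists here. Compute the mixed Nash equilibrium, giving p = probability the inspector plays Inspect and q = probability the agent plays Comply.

For the agent to be willing to mix, the agent must be indifferent between Comply and Shirk, which pins down the inspector's mix.
  the agent's payoff from Comply: p·1 + (1−p)·1 = 1
  the agent's payoff from Shirk: p·(-1) + (1−p)·9 = -10p + 9
  1 = -10p + 9  ⇒  10p = 8  ⇒  p = 4/5.
Set the inspector's expected payoff from Inspect equal to that from Skip:
  the inspector's expected payoff from Inspect: q·(-3) + (1−q)·(-3) = -3
  the inspector's expected payoff from Skip: q·3 + (1−q)·(-8) = 11q - 8
  -3 = 11q - 8  ⇒  -11q = -5  ⇒  q = 5/11.

p = 4/5, q = 5/11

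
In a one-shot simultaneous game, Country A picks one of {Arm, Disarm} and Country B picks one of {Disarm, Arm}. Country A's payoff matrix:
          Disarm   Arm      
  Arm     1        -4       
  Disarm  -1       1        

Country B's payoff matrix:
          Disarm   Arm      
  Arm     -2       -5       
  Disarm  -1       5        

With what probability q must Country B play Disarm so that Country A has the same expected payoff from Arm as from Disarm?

Country B's mix must leave Country A indifferent between Arm and Disarm.
  Country A's expected payoff from Arm: q·1 + (1−q)·(-4) = 5q - 4
  Country A's expected payoff from Disarm: q·(-1) + (1−q)·1 = -2q + 1
  5q - 4 = -2q + 1  ⇒  7q = 5  ⇒  q = 5/7.

q = 5/7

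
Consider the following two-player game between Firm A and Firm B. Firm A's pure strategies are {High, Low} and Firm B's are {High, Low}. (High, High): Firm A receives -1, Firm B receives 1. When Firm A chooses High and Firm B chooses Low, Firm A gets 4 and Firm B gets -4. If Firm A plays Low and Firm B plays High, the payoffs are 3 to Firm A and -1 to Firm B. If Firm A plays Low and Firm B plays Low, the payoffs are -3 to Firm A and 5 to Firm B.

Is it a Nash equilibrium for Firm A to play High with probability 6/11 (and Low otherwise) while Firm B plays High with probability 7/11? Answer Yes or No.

Check Firm B's indifference given Firm A's mix p = 6/11:
  payoff from High = 1/11; payoff from Low = 1/11 — equal.
Check Firm A's indifference given Firm B's mix q = 7/11:
  payoff from High = 9/11; payoff from Low = 9/11 — equal.
Both players are indifferent, so neither can profitably deviate.

Yes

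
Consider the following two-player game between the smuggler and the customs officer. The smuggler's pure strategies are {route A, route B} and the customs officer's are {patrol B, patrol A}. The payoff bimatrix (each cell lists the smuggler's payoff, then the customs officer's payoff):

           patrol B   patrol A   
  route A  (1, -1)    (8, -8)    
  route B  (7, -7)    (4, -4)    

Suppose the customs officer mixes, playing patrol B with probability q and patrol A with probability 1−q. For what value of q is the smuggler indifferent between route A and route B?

Set the smuggler's expected payoff from route A equal to that from route B:
  the smuggler's payoff to route A: q·1 + (1−q)·8 = -7q + 8
  the smuggler's payoff to route B: q·7 + (1−q)·4 = 3q + 4
  -7q + 8 = 3q + 4  ⇒  -10q = -4  ⇒  q = 2/5.

q = 2/5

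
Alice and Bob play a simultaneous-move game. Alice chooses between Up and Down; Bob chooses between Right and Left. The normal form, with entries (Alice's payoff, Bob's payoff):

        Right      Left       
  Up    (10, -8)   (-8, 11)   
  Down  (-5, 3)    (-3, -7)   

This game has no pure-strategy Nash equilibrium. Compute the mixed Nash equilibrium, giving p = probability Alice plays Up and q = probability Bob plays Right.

p = 10/29, q = 1/4

Alice's mix must leave Bob indifferent between Right and Left.
  Bob's payoff to Right: p·(-8) + (1−p)·3 = -11p + 3
  Bob's payoff to Left: p·11 + (1−p)·(-7) = 18p - 7
  -11p + 3 = 18p - 7  ⇒  -29p = -10  ⇒  p = 10/29.
Alice's indifference between Up and Down determines Bob's mixing probability q:
  Alice's payoff to Up: q·10 + (1−q)·(-8) = 18q - 8
  Alice's payoff to Down: q·(-5) + (1−q)·(-3) = -2q - 3
  18q - 8 = -2q - 3  ⇒  20q = 5  ⇒  q = 1/4.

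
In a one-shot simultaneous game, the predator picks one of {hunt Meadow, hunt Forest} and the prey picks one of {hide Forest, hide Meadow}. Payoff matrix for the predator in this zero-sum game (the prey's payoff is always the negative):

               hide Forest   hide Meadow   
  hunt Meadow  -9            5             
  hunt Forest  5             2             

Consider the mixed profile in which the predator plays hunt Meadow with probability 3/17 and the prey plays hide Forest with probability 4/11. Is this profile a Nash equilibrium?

Given the prey's mix q = 4/11, the predator's payoff from hunt Meadow is -1/11 but from hunt Forest is 34/11. The predator strictly prefers hunt Forest, so the predator would not mix.
So the proposed profile is not a Nash equilibrium.

No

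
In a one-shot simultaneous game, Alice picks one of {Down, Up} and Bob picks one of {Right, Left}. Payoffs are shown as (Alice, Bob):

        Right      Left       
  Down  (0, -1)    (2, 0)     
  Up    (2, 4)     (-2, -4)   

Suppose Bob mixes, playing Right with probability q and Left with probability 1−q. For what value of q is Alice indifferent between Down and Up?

Set Alice's expected payoff from Down equal to that from Up:
  Alice's payoff from Down: q·0 + (1−q)·2 = -2q + 2
  Alice's payoff from Up: q·2 + (1−q)·(-2) = 4q - 2
  -2q + 2 = 4q - 2  ⇒  -6q = -4  ⇒  q = 2/3.

q = 2/3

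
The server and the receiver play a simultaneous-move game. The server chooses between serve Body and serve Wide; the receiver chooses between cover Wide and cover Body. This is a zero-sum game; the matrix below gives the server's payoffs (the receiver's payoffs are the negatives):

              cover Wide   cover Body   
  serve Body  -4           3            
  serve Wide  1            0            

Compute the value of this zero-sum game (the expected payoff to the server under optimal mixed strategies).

v = 3/8

Set the server's expected payoff from serve Body equal to that from serve Wide:
  the server's payoff to serve Body: q·(-4) + (1−q)·3 = -7q + 3
  the server's payoff to serve Wide: q·1 + (1−q)·0 = q
  -7q + 3 = q  ⇒  -8q = -3  ⇒  q = 3/8.
The value is the server's expected payoff against this mix (using serve Body): (3/8)·(-4) + (5/8)·3 = 3/8.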